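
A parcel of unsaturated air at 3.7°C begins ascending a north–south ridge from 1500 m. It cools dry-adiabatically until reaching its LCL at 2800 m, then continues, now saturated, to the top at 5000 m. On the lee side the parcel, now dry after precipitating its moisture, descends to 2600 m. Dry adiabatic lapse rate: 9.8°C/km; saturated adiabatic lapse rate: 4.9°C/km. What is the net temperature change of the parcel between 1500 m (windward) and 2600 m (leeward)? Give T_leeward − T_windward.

1500–2800 m, dry: Δz = 1.3 km ⇒ ΔT = -12.74°C; T = -9.04°C
2800–5000 m, saturated: Δz = 2.2 km ⇒ ΔT = -10.78°C; T = -19.82°C
5000–2600 m, dry descent: Δz = 2.4 km ⇒ ΔT = +23.52°C; T = 3.7°C
Net change vs windward start: 3.7 − 3.7 = 0°C

0°C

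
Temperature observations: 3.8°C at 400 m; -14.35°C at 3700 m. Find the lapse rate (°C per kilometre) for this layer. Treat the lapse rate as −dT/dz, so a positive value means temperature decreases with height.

5.5°C/km

Γ = −ΔT/Δz = (3.8 − (-14.35)) / (3700 − 400) m
  = 18.15°C / 3.3 km = 5.5°C/km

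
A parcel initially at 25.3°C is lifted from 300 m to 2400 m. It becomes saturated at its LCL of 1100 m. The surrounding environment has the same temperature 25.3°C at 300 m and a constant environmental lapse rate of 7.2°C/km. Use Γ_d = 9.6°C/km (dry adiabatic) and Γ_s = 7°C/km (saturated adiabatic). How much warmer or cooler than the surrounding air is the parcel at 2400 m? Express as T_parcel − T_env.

Parcel:
  From 300 m to 1100 m (dry): cools by 9.6 × 0.8 = 7.68°C, giving 17.62°C.
  From 1100 m to 2400 m (saturated): cools by 7 × 1.3 = 9.1°C, giving 8.52°C.
Environment:
  From 300 m to 2400 m (environment): cools by 7.2 × 2.1 = 15.12°C, giving 10.18°C.
T_parcel − T_env = 8.52 − 10.18 = -1.66°C

-1.66°C (parcel cooler than environment)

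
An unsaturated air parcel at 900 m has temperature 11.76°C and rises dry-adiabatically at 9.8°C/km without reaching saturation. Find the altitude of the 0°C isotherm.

2100 m

Height above start = (11.76 − 0) / 9.8 = 1.2 km
Altitude = 900 m + 1200 m = 2100 m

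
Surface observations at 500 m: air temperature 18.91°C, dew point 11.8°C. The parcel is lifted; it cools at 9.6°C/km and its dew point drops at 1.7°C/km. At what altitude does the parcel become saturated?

1400 m

T and T_d converge at 9.6 − 1.7 = 7.9°C per km
Height above start = (18.91 − 11.8) / 7.9 = 0.9 km
LCL altitude = 500 m + 900 m = 1400 m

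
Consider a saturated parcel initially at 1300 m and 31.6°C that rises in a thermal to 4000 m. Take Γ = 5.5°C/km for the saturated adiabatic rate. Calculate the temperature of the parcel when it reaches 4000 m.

Saturated adiabatic to 4000 m: -5.5 × 2.7 km = -14.85°C, so T = 16.75°C.

16.75°C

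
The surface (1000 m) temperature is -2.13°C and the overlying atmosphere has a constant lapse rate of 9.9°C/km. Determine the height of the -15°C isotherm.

2300 m

Height above start = (-2.13 − (-15)) / 9.9 = 1.3 km
Altitude = 1000 m + 1300 m = 2300 m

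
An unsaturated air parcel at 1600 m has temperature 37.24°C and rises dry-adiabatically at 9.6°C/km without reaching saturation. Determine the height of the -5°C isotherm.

6000 m

Height above start = (37.24 − (-5)) / 9.6 = 4.4 km
Altitude = 1600 m + 4400 m = 6000 m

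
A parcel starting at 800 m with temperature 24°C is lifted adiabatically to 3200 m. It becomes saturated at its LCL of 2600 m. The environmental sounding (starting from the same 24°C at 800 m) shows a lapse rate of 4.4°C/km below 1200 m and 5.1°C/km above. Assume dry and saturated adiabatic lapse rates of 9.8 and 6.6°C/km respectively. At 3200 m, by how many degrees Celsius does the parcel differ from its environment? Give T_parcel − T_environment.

Parcel:
  From 800 m to 2600 m (dry): cools by 9.8 × 1.8 = 17.64°C, giving 6.36°C.
  From 2600 m to 3200 m (saturated): cools by 6.6 × 0.6 = 3.96°C, giving 2.4°C.
Environment:
  From 800 m to 1200 m (environment, lower layer): cools by 4.4 × 0.4 = 1.76°C, giving 22.24°C.
  From 1200 m to 3200 m (environment, upper layer): cools by 5.1 × 2 = 10.2°C, giving 12.04°C.
T_parcel − T_env = 2.4 − 12.04 = -9.64°C

-9.64°C (parcel cooler than environment)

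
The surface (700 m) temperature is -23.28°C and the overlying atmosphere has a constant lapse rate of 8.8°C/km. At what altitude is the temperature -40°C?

2600 m

Height above start = (-23.28 − (-40)) / 8.8 = 1.9 km
Altitude = 700 m + 1900 m = 2600 m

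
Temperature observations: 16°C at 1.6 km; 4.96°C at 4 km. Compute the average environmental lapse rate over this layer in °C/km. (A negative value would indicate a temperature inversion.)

4.6°C/km

Γ = −ΔT/Δz = (16 − 4.96) / (4000 − 1600) m
  = 11.04°C / 2.4 km = 4.6°C/km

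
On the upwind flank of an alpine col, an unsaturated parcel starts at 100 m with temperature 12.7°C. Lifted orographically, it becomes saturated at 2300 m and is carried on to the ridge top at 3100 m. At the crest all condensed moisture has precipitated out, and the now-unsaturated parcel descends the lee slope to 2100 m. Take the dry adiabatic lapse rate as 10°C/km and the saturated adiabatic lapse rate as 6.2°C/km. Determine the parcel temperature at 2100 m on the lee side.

From 100 m to 2300 m (dry): cools by 10 × 2.2 = 22°C, giving -9.3°C.
From 2300 m to 3100 m (saturated): cools by 6.2 × 0.8 = 4.96°C, giving -14.26°C.
From 3100 m to 2100 m (dry descent): warms by 10 × 1 = 10°C, giving -4.26°C.

-4.26°C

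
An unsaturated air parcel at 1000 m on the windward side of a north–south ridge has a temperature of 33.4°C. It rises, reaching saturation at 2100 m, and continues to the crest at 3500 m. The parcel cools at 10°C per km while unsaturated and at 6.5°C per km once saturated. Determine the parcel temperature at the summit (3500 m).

1000–2100 m, dry: Δz = 1.1 km ⇒ ΔT = -11°C; T = 22.4°C
2100–3500 m, saturated: Δz = 1.4 km ⇒ ΔT = -9.1°C; T = 13.3°C

13.3°C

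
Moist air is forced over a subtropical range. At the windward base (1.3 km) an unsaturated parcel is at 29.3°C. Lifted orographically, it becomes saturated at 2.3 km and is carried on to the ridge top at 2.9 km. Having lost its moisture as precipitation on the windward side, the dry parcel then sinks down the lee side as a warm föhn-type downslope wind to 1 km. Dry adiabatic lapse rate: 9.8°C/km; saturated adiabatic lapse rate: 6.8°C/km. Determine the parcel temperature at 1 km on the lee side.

34.04°C

1300 → 2300 m (dry, 9.8°C/km): ΔT = -9.8 × 1 = -9.8°C → T = 19.5°C
2300 → 2900 m (saturated, 6.8°C/km): ΔT = -6.8 × 0.6 = -4.08°C → T = 15.42°C
2900 → 1000 m (dry descent, 9.8°C/km): ΔT = +9.8 × 1.9 = +18.62°C → T = 34.04°C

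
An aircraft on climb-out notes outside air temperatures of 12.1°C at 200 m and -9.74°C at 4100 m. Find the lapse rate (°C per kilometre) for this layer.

Γ = −ΔT/Δz = (12.1 − (-9.74)) / (4100 − 200) m
  = 21.84°C / 3.9 km = 5.6°C/km

5.6°C/km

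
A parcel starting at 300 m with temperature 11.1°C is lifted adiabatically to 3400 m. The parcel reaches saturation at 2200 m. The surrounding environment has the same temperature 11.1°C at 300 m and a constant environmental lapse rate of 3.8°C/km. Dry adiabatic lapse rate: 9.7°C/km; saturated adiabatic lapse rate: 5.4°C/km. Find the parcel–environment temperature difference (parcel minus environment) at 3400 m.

-13.13°C (parcel cooler than environment)

Parcel:
  300 → 2200 m (dry, 9.7°C/km): ΔT = -9.7 × 1.9 = -18.43°C → T = -7.33°C
  2200 → 3400 m (saturated, 5.4°C/km): ΔT = -5.4 × 1.2 = -6.48°C → T = -13.81°C
Environment:
  300 → 3400 m (environment, 3.8°C/km): ΔT = -3.8 × 3.1 = -11.78°C → T = -0.68°C
T_parcel − T_env = -13.81 − (-0.68) = -13.13°C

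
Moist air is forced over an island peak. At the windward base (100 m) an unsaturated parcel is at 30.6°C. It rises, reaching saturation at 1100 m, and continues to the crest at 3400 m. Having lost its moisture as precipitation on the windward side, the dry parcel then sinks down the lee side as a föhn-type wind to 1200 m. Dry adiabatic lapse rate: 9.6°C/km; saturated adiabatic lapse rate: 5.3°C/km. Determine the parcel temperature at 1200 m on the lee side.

29.93°C

Dry to 1100 m: -9.6 × 1 km = -9.6°C, so T = 21°C.
Saturated to 3400 m: -5.3 × 2.3 km = -12.19°C, so T = 8.81°C.
Dry descent to 1200 m: +9.6 × 2.2 km = +21.12°C, so T = 29.93°C.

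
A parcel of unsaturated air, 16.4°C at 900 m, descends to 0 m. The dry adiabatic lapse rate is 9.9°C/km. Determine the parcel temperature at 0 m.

900 → 0 m (dry adiabatic, 9.9°C/km): ΔT = +9.9 × 0.9 = +8.91°C → T = 25.31°C

25.31°C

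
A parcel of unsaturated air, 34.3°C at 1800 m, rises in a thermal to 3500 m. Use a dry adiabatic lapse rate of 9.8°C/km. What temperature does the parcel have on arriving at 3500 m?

17.64°C

Dry adiabatic to 3500 m: -9.8 × 1.7 km = -16.66°C, so T = 17.64°C.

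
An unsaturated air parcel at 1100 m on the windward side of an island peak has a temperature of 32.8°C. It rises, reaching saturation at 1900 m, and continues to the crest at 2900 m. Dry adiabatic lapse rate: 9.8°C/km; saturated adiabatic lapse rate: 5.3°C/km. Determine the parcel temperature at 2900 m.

19.66°C

1100 → 1900 m (dry, 9.8°C/km): ΔT = -9.8 × 0.8 = -7.84°C → T = 24.96°C
1900 → 2900 m (saturated, 5.3°C/km): ΔT = -5.3 × 1 = -5.3°C → T = 19.66°C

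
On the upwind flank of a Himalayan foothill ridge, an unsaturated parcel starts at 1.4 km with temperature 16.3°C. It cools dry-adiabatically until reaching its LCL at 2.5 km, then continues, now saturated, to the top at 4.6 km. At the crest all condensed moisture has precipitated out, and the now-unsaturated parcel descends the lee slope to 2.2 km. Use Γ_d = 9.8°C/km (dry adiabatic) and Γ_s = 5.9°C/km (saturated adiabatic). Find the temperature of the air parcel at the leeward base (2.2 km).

16.65°C

1400–2500 m, dry: Δz = 1.1 km ⇒ ΔT = -10.78°C; T = 5.52°C
2500–4600 m, saturated: Δz = 2.1 km ⇒ ΔT = -12.39°C; T = -6.87°C
4600–2200 m, dry descent: Δz = 2.4 km ⇒ ΔT = +23.52°C; T = 16.65°C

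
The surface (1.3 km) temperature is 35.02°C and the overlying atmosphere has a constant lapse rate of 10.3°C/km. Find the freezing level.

4.7 km

Height above start = (35.02 − 0) / 10.3 = 3.4 km
Altitude = 1300 m + 3400 m = 4700 m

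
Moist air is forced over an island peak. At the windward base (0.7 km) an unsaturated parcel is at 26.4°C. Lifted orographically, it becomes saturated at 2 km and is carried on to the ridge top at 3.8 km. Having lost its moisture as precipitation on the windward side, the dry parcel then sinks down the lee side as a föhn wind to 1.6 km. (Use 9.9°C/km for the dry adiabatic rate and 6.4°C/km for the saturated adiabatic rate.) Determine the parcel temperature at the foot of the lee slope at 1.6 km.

Dry to 2000 m: -9.9 × 1.3 km = -12.87°C, so T = 13.53°C.
Saturated to 3800 m: -6.4 × 1.8 km = -11.52°C, so T = 2.01°C.
Dry descent to 1600 m: +9.9 × 2.2 km = +21.78°C, so T = 23.79°C.

23.79°C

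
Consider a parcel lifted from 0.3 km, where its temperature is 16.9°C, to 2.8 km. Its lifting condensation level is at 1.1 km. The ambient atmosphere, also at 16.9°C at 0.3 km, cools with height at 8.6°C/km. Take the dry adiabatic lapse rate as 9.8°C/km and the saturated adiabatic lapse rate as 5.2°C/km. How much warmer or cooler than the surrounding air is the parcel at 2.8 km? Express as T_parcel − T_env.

Parcel:
  300–1100 m, dry: Δz = 0.8 km ⇒ ΔT = -7.84°C; T = 9.06°C
  1100–2800 m, saturated: Δz = 1.7 km ⇒ ΔT = -8.84°C; T = 0.22°C
Environment:
  300–2800 m, environment: Δz = 2.5 km ⇒ ΔT = -21.5°C; T = -4.6°C
T_parcel − T_env = 0.22 − (-4.6) = +4.82°C

+4.82°C (parcel warmer than environment)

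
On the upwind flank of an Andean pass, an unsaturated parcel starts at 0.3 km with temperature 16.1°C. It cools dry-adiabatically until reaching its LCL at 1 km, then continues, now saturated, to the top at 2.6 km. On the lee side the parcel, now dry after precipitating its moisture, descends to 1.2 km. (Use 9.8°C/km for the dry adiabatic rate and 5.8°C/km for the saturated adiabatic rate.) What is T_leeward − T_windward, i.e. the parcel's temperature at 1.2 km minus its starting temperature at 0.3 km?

-2.42°C

300–1000 m, dry: Δz = 0.7 km ⇒ ΔT = -6.86°C; T = 9.24°C
1000–2600 m, saturated: Δz = 1.6 km ⇒ ΔT = -9.28°C; T = -0.04°C
2600–1200 m, dry descent: Δz = 1.4 km ⇒ ΔT = +13.72°C; T = 13.68°C
Net change vs windward start: 13.68 − 16.1 = -2.42°C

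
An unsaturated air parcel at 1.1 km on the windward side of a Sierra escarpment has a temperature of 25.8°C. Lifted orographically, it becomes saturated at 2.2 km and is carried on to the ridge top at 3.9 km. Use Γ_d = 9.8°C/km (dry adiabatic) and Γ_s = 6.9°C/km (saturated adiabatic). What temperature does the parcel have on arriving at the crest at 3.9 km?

1100–2200 m, dry: Δz = 1.1 km ⇒ ΔT = -10.78°C; T = 15.02°C
2200–3900 m, saturated: Δz = 1.7 km ⇒ ΔT = -11.73°C; T = 3.29°C

3.29°C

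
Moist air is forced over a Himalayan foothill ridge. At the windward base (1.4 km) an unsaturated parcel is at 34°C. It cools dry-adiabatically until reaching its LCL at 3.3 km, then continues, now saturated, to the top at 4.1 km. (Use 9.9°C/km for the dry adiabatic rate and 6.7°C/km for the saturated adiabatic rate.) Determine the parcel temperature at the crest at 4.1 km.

From 1400 m to 3300 m (dry): cools by 9.9 × 1.9 = 18.81°C, giving 15.19°C.
From 3300 m to 4100 m (saturated): cools by 6.7 × 0.8 = 5.36°C, giving 9.83°C.

9.83°C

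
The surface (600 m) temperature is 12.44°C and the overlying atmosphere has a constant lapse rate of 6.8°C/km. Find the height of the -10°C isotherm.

Height above start = (12.44 − (-10)) / 6.8 = 3.3 km
Altitude = 600 m + 3300 m = 3900 m

3900 m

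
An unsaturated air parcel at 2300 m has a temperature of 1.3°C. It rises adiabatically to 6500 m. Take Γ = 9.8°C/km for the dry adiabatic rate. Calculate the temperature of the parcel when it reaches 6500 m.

-39.86°C

Dry adiabatic to 6500 m: -9.8 × 4.2 km = -41.16°C, so T = -39.86°C.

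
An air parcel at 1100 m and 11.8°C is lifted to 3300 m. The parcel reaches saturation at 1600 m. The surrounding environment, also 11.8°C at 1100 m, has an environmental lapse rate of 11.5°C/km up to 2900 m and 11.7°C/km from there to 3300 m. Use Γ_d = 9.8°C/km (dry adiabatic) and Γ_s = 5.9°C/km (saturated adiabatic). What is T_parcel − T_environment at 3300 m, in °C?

+10.45°C (parcel warmer than environment)

Parcel:
  1100–1600 m, dry: Δz = 0.5 km ⇒ ΔT = -4.9°C; T = 6.9°C
  1600–3300 m, saturated: Δz = 1.7 km ⇒ ΔT = -10.03°C; T = -3.13°C
Environment:
  1100–2900 m, environment, lower layer: Δz = 1.8 km ⇒ ΔT = -20.7°C; T = -8.9°C
  2900–3300 m, environment, upper layer: Δz = 0.4 km ⇒ ΔT = -4.68°C; T = -13.58°C
T_parcel − T_env = -3.13 − (-13.58) = +10.45°C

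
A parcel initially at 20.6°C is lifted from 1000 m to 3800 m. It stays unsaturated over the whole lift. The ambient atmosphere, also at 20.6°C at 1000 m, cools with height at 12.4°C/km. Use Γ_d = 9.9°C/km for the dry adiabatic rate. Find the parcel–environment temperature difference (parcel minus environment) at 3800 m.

Parcel:
  1000–3800 m, dry: Δz = 2.8 km ⇒ ΔT = -27.72°C; T = -7.12°C
Environment:
  1000–3800 m, environment: Δz = 2.8 km ⇒ ΔT = -34.72°C; T = -14.12°C
T_parcel − T_env = -7.12 − (-14.12) = +7°C

+7°C (parcel warmer than environment)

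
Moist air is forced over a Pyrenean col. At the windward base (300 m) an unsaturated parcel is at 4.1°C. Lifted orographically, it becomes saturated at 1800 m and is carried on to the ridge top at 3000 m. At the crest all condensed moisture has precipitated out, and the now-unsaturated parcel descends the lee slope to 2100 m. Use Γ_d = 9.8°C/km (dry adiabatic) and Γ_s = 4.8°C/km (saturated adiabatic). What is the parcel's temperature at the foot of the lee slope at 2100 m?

300 → 1800 m (dry, 9.8°C/km): ΔT = -9.8 × 1.5 = -14.7°C → T = -10.6°C
1800 → 3000 m (saturated, 4.8°C/km): ΔT = -4.8 × 1.2 = -5.76°C → T = -16.36°C
3000 → 2100 m (dry descent, 9.8°C/km): ΔT = +9.8 × 0.9 = +8.82°C → T = -7.54°C

-7.54°C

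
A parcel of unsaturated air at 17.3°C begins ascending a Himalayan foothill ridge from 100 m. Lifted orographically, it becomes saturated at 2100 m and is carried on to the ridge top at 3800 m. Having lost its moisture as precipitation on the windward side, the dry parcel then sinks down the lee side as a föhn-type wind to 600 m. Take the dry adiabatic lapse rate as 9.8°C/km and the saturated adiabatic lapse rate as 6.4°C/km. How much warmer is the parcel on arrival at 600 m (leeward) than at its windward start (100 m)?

+0.88°C

Dry to 2100 m: -9.8 × 2 km = -19.6°C, so T = -2.3°C.
Saturated to 3800 m: -6.4 × 1.7 km = -10.88°C, so T = -13.18°C.
Dry descent to 600 m: +9.8 × 3.2 km = +31.36°C, so T = 18.18°C.
Net change vs windward start: 18.18 − 17.3 = +0.88°C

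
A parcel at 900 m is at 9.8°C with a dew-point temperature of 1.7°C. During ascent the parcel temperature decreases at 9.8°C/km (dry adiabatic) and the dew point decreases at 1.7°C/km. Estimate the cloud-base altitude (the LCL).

T and T_d converge at 9.8 − 1.7 = 8.1°C per km
Height above start = (9.8 − 1.7) / 8.1 = 1 km
LCL altitude = 900 m + 1000 m = 1900 m

1900 m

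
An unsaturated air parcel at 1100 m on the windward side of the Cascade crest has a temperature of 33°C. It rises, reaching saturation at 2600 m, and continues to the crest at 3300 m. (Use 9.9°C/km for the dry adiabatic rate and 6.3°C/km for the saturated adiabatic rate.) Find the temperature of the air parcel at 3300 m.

13.74°C

Dry to 2600 m: -9.9 × 1.5 km = -14.85°C, so T = 18.15°C.
Saturated to 3300 m: -6.3 × 0.7 km = -4.41°C, so T = 13.74°C.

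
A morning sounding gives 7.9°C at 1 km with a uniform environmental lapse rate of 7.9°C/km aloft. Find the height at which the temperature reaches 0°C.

2 km

Height above start = (7.9 − 0) / 7.9 = 1 km
Altitude = 1000 m + 1000 m = 2000 m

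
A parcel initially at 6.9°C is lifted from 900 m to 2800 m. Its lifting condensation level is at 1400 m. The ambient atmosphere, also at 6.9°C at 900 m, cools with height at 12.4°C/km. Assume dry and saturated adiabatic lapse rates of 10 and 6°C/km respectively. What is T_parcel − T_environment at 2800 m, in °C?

Parcel:
  900–1400 m, dry: Δz = 0.5 km ⇒ ΔT = -5°C; T = 1.9°C
  1400–2800 m, saturated: Δz = 1.4 km ⇒ ΔT = -8.4°C; T = -6.5°C
Environment:
  900–2800 m, environment: Δz = 1.9 km ⇒ ΔT = -23.56°C; T = -16.66°C
T_parcel − T_env = -6.5 − (-16.66) = +10.16°C

+10.16°C (parcel warmer than environment)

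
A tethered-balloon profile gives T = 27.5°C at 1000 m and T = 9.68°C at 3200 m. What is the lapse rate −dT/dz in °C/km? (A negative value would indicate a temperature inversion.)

8.1°C/km

Γ = −ΔT/Δz = (27.5 − 9.68) / (3200 − 1000) m
  = 17.82°C / 2.2 km = 8.1°C/km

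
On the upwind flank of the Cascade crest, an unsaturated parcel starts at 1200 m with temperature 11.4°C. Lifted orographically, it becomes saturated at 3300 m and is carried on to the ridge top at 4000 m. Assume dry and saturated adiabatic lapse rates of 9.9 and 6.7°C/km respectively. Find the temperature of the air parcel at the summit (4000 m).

-14.08°C

From 1200 m to 3300 m (dry): cools by 9.9 × 2.1 = 20.79°C, giving -9.39°C.
From 3300 m to 4000 m (saturated): cools by 6.7 × 0.7 = 4.69°C, giving -14.08°C.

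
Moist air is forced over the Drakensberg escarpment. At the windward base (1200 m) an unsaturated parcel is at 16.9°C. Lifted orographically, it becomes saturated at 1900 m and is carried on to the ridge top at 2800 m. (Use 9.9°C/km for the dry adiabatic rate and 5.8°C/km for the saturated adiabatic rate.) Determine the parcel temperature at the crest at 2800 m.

1200–1900 m, dry: Δz = 0.7 km ⇒ ΔT = -6.93°C; T = 9.97°C
1900–2800 m, saturated: Δz = 0.9 km ⇒ ΔT = -5.22°C; T = 4.75°C

4.75°C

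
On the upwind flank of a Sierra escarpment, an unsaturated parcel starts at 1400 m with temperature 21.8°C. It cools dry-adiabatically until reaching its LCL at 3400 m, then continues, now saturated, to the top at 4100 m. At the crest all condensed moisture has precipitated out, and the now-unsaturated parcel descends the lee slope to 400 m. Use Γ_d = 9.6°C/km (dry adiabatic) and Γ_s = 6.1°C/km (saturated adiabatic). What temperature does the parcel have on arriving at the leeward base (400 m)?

Dry to 3400 m: -9.6 × 2 km = -19.2°C, so T = 2.6°C.
Saturated to 4100 m: -6.1 × 0.7 km = -4.27°C, so T = -1.67°C.
Dry descent to 400 m: +9.6 × 3.7 km = +35.52°C, so T = 33.85°C.

33.85°C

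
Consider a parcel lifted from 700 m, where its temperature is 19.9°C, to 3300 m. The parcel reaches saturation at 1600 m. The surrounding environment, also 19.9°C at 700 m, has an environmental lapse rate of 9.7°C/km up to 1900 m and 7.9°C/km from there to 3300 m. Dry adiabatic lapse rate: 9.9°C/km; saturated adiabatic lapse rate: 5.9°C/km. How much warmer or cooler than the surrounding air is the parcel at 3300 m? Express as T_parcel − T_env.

Parcel:
  700–1600 m, dry: Δz = 0.9 km ⇒ ΔT = -8.91°C; T = 10.99°C
  1600–3300 m, saturated: Δz = 1.7 km ⇒ ΔT = -10.03°C; T = 0.96°C
Environment:
  700–1900 m, environment, lower layer: Δz = 1.2 km ⇒ ΔT = -11.64°C; T = 8.26°C
  1900–3300 m, environment, upper layer: Δz = 1.4 km ⇒ ΔT = -11.06°C; T = -2.8°C
T_parcel − T_env = 0.96 − (-2.8) = +3.76°C

+3.76°C (parcel warmer than environment)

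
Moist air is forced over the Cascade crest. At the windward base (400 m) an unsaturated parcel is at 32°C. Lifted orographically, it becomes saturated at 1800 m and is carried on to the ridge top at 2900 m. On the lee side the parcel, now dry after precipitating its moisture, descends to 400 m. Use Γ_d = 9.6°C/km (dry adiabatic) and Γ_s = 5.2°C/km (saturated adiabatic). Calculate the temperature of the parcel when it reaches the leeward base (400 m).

36.84°C

From 400 m to 1800 m (dry): cools by 9.6 × 1.4 = 13.44°C, giving 18.56°C.
From 1800 m to 2900 m (saturated): cools by 5.2 × 1.1 = 5.72°C, giving 12.84°C.
From 2900 m to 400 m (dry descent): warms by 9.6 × 2.5 = 24°C, giving 36.84°C.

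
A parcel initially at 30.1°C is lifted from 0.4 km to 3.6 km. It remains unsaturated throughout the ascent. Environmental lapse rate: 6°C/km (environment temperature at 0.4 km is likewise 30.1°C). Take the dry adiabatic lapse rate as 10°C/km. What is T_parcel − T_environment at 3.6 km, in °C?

Parcel:
  Dry to 3600 m: -10 × 3.2 km = -32°C, so T = -1.9°C.
Environment:
  Environment to 3600 m: -6 × 3.2 km = -19.2°C, so T = 10.9°C.
T_parcel − T_env = -1.9 − 10.9 = -12.8°C

-12.8°C (parcel cooler than environment)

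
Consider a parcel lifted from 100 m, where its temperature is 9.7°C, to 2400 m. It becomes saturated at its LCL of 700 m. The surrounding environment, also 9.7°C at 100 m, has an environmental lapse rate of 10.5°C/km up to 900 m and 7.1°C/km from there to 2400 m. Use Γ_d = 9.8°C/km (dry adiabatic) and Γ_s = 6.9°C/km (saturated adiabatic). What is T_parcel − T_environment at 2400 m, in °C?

Parcel:
  100–700 m, dry: Δz = 0.6 km ⇒ ΔT = -5.88°C; T = 3.82°C
  700–2400 m, saturated: Δz = 1.7 km ⇒ ΔT = -11.73°C; T = -7.91°C
Environment:
  100–900 m, environment, lower layer: Δz = 0.8 km ⇒ ΔT = -8.4°C; T = 1.3°C
  900–2400 m, environment, upper layer: Δz = 1.5 km ⇒ ΔT = -10.65°C; T = -9.35°C
T_parcel − T_env = -7.91 − (-9.35) = +1.44°C

+1.44°C (parcel warmer than environment)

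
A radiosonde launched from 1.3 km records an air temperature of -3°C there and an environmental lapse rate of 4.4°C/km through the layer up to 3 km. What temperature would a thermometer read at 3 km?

-10.48°C

1300–3000 m, environmental: Δz = 1.7 km ⇒ ΔT = -7.48°C; T = -10.48°C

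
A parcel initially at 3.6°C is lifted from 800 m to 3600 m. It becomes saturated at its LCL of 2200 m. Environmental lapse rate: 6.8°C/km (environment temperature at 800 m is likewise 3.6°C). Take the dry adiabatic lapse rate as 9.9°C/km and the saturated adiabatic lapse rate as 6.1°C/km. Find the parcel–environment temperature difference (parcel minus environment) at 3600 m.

-3.36°C (parcel cooler than environment)

Parcel:
  Dry to 2200 m: -9.9 × 1.4 km = -13.86°C, so T = -10.26°C.
  Saturated to 3600 m: -6.1 × 1.4 km = -8.54°C, so T = -18.8°C.
Environment:
  Environment to 3600 m: -6.8 × 2.8 km = -19.04°C, so T = -15.44°C.
T_parcel − T_env = -18.8 − (-15.44) = -3.36°C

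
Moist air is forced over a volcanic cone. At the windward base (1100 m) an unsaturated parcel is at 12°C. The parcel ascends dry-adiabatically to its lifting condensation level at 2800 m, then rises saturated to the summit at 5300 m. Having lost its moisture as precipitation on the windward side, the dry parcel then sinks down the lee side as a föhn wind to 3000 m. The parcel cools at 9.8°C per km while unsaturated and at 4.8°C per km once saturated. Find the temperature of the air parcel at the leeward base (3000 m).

1100 → 2800 m (dry, 9.8°C/km): ΔT = -9.8 × 1.7 = -16.66°C → T = -4.66°C
2800 → 5300 m (saturated, 4.8°C/km): ΔT = -4.8 × 2.5 = -12°C → T = -16.66°C
5300 → 3000 m (dry descent, 9.8°C/km): ΔT = +9.8 × 2.3 = +22.54°C → T = 5.88°C

5.88°C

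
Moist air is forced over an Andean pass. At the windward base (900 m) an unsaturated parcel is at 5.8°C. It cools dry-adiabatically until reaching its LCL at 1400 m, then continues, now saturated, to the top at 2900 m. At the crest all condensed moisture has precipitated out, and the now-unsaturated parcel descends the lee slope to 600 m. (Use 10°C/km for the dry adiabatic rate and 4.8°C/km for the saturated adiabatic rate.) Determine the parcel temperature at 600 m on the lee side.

900–1400 m, dry: Δz = 0.5 km ⇒ ΔT = -5°C; T = 0.8°C
1400–2900 m, saturated: Δz = 1.5 km ⇒ ΔT = -7.2°C; T = -6.4°C
2900–600 m, dry descent: Δz = 2.3 km ⇒ ΔT = +23°C; T = 16.6°C

16.6°C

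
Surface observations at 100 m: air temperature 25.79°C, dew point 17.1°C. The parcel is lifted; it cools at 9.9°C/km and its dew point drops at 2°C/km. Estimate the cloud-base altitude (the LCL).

T and T_d converge at 9.9 − 2 = 7.9°C per km
Height above start = (25.79 − 17.1) / 7.9 = 1.1 km
LCL altitude = 100 m + 1100 m = 1200 m

1200 m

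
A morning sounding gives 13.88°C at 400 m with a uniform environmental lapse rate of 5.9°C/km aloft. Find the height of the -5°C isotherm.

3600 m

Height above start = (13.88 − (-5)) / 5.9 = 3.2 km
Altitude = 400 m + 3200 m = 3600 m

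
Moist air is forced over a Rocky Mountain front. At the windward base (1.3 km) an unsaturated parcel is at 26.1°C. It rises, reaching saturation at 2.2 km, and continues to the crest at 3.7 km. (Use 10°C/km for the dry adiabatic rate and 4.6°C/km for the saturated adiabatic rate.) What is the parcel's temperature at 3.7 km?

10.2°C

Dry to 2200 m: -10 × 0.9 km = -9°C, so T = 17.1°C.
Saturated to 3700 m: -4.6 × 1.5 km = -6.9°C, so T = 10.2°C.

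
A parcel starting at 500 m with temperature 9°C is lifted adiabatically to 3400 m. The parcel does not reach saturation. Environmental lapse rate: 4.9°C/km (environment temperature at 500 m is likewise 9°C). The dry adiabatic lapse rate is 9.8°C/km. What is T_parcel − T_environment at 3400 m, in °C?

Parcel:
  From 500 m to 3400 m (dry): cools by 9.8 × 2.9 = 28.42°C, giving -19.42°C.
Environment:
  From 500 m to 3400 m (environment): cools by 4.9 × 2.9 = 14.21°C, giving -5.21°C.
T_parcel − T_env = -19.42 − (-5.21) = -14.21°C

-14.21°C (parcel cooler than environment)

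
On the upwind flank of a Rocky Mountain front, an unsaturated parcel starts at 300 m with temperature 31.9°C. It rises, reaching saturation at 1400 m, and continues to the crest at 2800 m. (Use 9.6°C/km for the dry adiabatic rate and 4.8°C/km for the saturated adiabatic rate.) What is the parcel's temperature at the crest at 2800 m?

300–1400 m, dry: Δz = 1.1 km ⇒ ΔT = -10.56°C; T = 21.34°C
1400–2800 m, saturated: Δz = 1.4 km ⇒ ΔT = -6.72°C; T = 14.62°C

14.62°C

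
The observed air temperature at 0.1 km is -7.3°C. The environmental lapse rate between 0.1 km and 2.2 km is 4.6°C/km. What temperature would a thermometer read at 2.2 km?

Environmental to 2200 m: -4.6 × 2.1 km = -9.66°C, so T = -16.96°C.

-16.96°C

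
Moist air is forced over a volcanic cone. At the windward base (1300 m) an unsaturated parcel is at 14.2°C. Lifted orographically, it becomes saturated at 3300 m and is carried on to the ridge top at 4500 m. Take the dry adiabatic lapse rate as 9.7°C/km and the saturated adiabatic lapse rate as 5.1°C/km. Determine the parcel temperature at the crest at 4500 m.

1300–3300 m, dry: Δz = 2 km ⇒ ΔT = -19.4°C; T = -5.2°C
3300–4500 m, saturated: Δz = 1.2 km ⇒ ΔT = -6.12°C; T = -11.32°C

-11.32°C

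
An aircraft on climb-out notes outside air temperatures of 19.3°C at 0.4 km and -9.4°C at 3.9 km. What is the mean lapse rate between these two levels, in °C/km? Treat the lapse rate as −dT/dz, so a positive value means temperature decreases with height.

Γ = −ΔT/Δz = (19.3 − (-9.4)) / (3900 − 400) m
  = 28.7°C / 3.5 km = 8.2°C/km

8.2°C/km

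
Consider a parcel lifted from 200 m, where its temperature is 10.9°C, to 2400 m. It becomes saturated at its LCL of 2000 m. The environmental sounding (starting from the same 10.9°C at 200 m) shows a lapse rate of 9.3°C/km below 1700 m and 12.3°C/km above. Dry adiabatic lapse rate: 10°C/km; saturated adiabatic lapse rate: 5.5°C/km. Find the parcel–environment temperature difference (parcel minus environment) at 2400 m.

Parcel:
  From 200 m to 2000 m (dry): cools by 10 × 1.8 = 18°C, giving -7.1°C.
  From 2000 m to 2400 m (saturated): cools by 5.5 × 0.4 = 2.2°C, giving -9.3°C.
Environment:
  From 200 m to 1700 m (environment, lower layer): cools by 9.3 × 1.5 = 13.95°C, giving -3.05°C.
  From 1700 m to 2400 m (environment, upper layer): cools by 12.3 × 0.7 = 8.61°C, giving -11.66°C.
T_parcel − T_env = -9.3 − (-11.66) = +2.36°C

+2.36°C (parcel warmer than environment)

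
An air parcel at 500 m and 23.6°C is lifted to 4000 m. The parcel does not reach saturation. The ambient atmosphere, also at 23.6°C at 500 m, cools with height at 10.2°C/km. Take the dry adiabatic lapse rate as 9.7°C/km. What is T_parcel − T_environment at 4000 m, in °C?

+1.75°C (parcel warmer than environment)

Parcel:
  500–4000 m, dry: Δz = 3.5 km ⇒ ΔT = -33.95°C; T = -10.35°C
Environment:
  500–4000 m, environment: Δz = 3.5 km ⇒ ΔT = -35.7°C; T = -12.1°C
T_parcel − T_env = -10.35 − (-12.1) = +1.75°C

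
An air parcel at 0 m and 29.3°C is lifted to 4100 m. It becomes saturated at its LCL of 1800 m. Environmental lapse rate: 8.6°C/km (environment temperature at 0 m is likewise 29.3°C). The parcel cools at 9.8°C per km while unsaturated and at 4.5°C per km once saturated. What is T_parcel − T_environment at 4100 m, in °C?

Parcel:
  0–1800 m, dry: Δz = 1.8 km ⇒ ΔT = -17.64°C; T = 11.66°C
  1800–4100 m, saturated: Δz = 2.3 km ⇒ ΔT = -10.35°C; T = 1.31°C
Environment:
  0–4100 m, environment: Δz = 4.1 km ⇒ ΔT = -35.26°C; T = -5.96°C
T_parcel − T_env = 1.31 − (-5.96) = +7.27°C

+7.27°C (parcel warmer than environment)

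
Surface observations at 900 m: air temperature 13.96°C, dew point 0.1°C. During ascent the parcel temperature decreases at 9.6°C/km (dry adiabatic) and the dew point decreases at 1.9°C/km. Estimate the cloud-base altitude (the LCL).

T and T_d converge at 9.6 − 1.9 = 7.7°C per km
Height above start = (13.96 − 0.1) / 7.7 = 1.8 km
LCL altitude = 900 m + 1800 m = 2700 m

2700 m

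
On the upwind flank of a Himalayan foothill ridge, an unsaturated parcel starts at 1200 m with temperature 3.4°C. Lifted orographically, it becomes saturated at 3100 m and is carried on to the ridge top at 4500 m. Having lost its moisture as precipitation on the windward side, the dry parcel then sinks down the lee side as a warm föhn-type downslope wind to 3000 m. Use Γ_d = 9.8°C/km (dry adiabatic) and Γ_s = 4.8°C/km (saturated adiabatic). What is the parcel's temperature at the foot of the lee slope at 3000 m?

Dry to 3100 m: -9.8 × 1.9 km = -18.62°C, so T = -15.22°C.
Saturated to 4500 m: -4.8 × 1.4 km = -6.72°C, so T = -21.94°C.
Dry descent to 3000 m: +9.8 × 1.5 km = +14.7°C, so T = -7.24°C.

-7.24°C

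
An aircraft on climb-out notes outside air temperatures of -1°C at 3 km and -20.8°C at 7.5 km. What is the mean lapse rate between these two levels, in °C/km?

Γ = −ΔT/Δz = (-1 − (-20.8)) / (7500 − 3000) m
  = 19.8°C / 4.5 km = 4.4°C/km

4.4°C/km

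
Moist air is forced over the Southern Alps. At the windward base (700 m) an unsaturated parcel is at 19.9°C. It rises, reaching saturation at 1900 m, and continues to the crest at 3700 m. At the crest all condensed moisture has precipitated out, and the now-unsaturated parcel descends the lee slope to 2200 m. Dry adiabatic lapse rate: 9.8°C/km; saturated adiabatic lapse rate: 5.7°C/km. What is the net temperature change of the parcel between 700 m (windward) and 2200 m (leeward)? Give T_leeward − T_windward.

Dry to 1900 m: -9.8 × 1.2 km = -11.76°C, so T = 8.14°C.
Saturated to 3700 m: -5.7 × 1.8 km = -10.26°C, so T = -2.12°C.
Dry descent to 2200 m: +9.8 × 1.5 km = +14.7°C, so T = 12.58°C.
Net change vs windward start: 12.58 − 19.9 = -7.32°C

-7.32°C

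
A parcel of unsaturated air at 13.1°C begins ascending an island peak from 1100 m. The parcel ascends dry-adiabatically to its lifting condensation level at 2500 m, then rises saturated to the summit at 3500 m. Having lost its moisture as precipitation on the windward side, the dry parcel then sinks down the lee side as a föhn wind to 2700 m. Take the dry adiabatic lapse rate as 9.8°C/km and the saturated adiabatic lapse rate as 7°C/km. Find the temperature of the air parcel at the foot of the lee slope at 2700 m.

0.22°C

Dry to 2500 m: -9.8 × 1.4 km = -13.72°C, so T = -0.62°C.
Saturated to 3500 m: -7 × 1 km = -7°C, so T = -7.62°C.
Dry descent to 2700 m: +9.8 × 0.8 km = +7.84°C, so T = 0.22°C.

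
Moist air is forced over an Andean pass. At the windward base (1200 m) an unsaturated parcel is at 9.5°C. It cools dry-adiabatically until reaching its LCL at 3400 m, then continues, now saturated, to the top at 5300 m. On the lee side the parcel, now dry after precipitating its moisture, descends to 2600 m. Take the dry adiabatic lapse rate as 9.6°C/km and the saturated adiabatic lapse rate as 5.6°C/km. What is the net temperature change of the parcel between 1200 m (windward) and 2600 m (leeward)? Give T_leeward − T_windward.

-5.84°C

1200 → 3400 m (dry, 9.6°C/km): ΔT = -9.6 × 2.2 = -21.12°C → T = -11.62°C
3400 → 5300 m (saturated, 5.6°C/km): ΔT = -5.6 × 1.9 = -10.64°C → T = -22.26°C
5300 → 2600 m (dry descent, 9.6°C/km): ΔT = +9.6 × 2.7 = +25.92°C → T = 3.66°C
Net change vs windward start: 3.66 − 9.5 = -5.84°C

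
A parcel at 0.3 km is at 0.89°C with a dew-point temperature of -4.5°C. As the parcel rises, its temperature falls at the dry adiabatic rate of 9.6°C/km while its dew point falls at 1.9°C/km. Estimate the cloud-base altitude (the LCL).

1 km

T and T_d converge at 9.6 − 1.9 = 7.7°C per km
Height above start = (0.89 − (-4.5)) / 7.7 = 0.7 km
LCL altitude = 300 m + 700 m = 1000 m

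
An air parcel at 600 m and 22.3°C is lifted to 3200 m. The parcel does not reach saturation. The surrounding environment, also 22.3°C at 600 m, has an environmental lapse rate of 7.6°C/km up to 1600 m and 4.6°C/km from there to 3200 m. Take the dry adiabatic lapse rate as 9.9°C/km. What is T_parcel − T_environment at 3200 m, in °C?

-10.78°C (parcel cooler than environment)

Parcel:
  Dry to 3200 m: -9.9 × 2.6 km = -25.74°C, so T = -3.44°C.
Environment:
  Environment, lower layer to 1600 m: -7.6 × 1 km = -7.6°C, so T = 14.7°C.
  Environment, upper layer to 3200 m: -4.6 × 1.6 km = -7.36°C, so T = 7.34°C.
T_parcel − T_env = -3.44 − 7.34 = -10.78°C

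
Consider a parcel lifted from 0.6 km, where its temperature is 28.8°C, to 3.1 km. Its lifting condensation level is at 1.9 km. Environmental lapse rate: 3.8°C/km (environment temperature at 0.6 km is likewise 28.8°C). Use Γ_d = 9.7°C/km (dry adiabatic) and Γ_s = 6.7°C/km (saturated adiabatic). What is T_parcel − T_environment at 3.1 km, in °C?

-11.15°C (parcel cooler than environment)

Parcel:
  600 → 1900 m (dry, 9.7°C/km): ΔT = -9.7 × 1.3 = -12.61°C → T = 16.19°C
  1900 → 3100 m (saturated, 6.7°C/km): ΔT = -6.7 × 1.2 = -8.04°C → T = 8.15°C
Environment:
  600 → 3100 m (environment, 3.8°C/km): ΔT = -3.8 × 2.5 = -9.5°C → T = 19.3°C
T_parcel − T_env = 8.15 − 19.3 = -11.15°C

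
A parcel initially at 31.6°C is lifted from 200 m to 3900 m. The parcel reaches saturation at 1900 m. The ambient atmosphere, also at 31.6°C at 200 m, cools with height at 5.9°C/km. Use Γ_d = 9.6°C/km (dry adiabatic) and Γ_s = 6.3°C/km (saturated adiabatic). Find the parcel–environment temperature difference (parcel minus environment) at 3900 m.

Parcel:
  200 → 1900 m (dry, 9.6°C/km): ΔT = -9.6 × 1.7 = -16.32°C → T = 15.28°C
  1900 → 3900 m (saturated, 6.3°C/km): ΔT = -6.3 × 2 = -12.6°C → T = 2.68°C
Environment:
  200 → 3900 m (environment, 5.9°C/km): ΔT = -5.9 × 3.7 = -21.83°C → T = 9.77°C
T_parcel − T_env = 2.68 − 9.77 = -7.09°C

-7.09°C (parcel cooler than environment)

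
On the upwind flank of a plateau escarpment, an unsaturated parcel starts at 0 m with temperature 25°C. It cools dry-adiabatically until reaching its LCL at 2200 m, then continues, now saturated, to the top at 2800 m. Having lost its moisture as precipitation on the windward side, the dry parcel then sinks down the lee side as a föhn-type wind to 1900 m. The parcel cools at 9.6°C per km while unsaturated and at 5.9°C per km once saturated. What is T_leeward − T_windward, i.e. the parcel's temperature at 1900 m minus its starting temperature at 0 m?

0 → 2200 m (dry, 9.6°C/km): ΔT = -9.6 × 2.2 = -21.12°C → T = 3.88°C
2200 → 2800 m (saturated, 5.9°C/km): ΔT = -5.9 × 0.6 = -3.54°C → T = 0.34°C
2800 → 1900 m (dry descent, 9.6°C/km): ΔT = +9.6 × 0.9 = +8.64°C → T = 8.98°C
Net change vs windward start: 8.98 − 25 = -16.02°C

-16.02°C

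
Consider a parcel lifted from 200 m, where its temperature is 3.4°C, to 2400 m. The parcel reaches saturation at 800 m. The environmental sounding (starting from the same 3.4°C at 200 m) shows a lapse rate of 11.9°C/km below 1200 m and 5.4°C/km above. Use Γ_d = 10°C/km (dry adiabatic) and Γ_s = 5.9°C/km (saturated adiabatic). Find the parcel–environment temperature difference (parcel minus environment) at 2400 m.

Parcel:
  From 200 m to 800 m (dry): cools by 10 × 0.6 = 6°C, giving -2.6°C.
  From 800 m to 2400 m (saturated): cools by 5.9 × 1.6 = 9.44°C, giving -12.04°C.
Environment:
  From 200 m to 1200 m (environment, lower layer): cools by 11.9 × 1 = 11.9°C, giving -8.5°C.
  From 1200 m to 2400 m (environment, upper layer): cools by 5.4 × 1.2 = 6.48°C, giving -14.98°C.
T_parcel − T_env = -12.04 − (-14.98) = +2.94°C

+2.94°C (parcel warmer than environment)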